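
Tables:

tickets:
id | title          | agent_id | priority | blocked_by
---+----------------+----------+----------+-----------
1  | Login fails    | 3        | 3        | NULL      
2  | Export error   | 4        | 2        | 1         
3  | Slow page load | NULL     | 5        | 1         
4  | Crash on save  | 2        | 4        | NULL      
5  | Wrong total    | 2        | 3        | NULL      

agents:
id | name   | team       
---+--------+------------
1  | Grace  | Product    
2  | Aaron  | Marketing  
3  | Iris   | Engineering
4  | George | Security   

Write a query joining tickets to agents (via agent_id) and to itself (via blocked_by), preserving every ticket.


Two LEFT JOINs from the same base table tickets: one to agents via agent_id, one to tickets itself via blocked_by. Both are LEFT so every ticket is preserved.
Match against agents:
  - ticket 1 (Login fails): agent_id=3 -> matches Iris
  - ticket 2 (Export error): agent_id=4 -> matches George
  - ticket 3 (Slow page load): agent_id=NULL, no match -> kept with NULL
  - ticket 4 (Crash on save): agent_id=2 -> matches Aaron
  - ticket 5 (Wrong total): agent_id=2 -> matches Aaron
Match against tickets (self):
  - ticket 1 (Login fails): blocked_by=NULL -> NULL
  - ticket 2 (Export error): blocked_by=1 -> Login fails
  - ticket 3 (Slow page load): blocked_by=1 -> Login fails
  - ticket 4 (Crash on save): blocked_by=NULL -> NULL
  - ticket 5 (Wrong total): blocked_by=NULL -> NULL

SQL:
SELECT a.title, b.name AS agent, c.title AS blocked_by
FROM tickets a
LEFT JOIN agents b ON a.agent_id = b.id
LEFT JOIN tickets c ON a.blocked_by = c.id

Result:
title          | agent  | blocked_by 
---------------+--------+------------
Login fails    | Iris   | NULL       
Export error   | George | Login fails
Slow page load | NULL   | Login fails
Crash on save  | Aaron  | NULL       
Wrong total    | Aaron  | NULL       


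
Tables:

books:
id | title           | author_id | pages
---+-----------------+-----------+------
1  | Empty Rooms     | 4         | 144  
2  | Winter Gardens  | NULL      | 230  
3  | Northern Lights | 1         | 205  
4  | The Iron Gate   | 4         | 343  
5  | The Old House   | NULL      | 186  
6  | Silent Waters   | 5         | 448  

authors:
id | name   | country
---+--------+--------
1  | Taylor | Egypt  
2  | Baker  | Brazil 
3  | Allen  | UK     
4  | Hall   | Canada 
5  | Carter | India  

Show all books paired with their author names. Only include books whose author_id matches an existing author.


INNER JOIN keeps only books rows whose author_id matches an id in authors. Walk through each book:
  - book 1 (Empty Rooms): author_id=4 -> matches Hall
  - book 2 (Winter Gardens): author_id=NULL, no match -> dropped
  - book 3 (Northern Lights): author_id=1 -> matches Taylor
  - book 4 (The Iron Gate): author_id=4 -> matches Hall
  - book 5 (The Old House): author_id=NULL, no match -> dropped
  - book 6 (Silent Waters): author_id=5 -> matches Carter
So 2 of 6 rows are dropped.

SQL:
SELECT a.title, b.name AS author
FROM books a
INNER JOIN authors b ON a.author_id = b.id

Result:
title           | author
----------------+-------
Empty Rooms     | Hall  
Northern Lights | Taylor
The Iron Gate   | Hall  
Silent Waters   | Carter


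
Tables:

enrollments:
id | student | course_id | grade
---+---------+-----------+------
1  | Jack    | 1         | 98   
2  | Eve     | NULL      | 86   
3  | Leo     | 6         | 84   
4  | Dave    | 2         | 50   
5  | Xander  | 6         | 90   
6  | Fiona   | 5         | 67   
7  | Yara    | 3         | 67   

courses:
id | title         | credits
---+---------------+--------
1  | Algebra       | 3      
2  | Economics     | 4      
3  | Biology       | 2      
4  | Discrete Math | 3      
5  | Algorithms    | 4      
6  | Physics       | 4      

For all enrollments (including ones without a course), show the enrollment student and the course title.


LEFT JOIN keeps every row from enrollments (the left table); where course_id has no match in courses, the course columns become NULL. Walk through each enrollment:
  - enrollment 1 (Jack): course_id=1 -> matches Algebra
  - enrollment 2 (Eve): course_id=NULL, no match -> kept with NULL
  - enrollment 3 (Leo): course_id=6 -> matches Physics
  - enrollment 4 (Dave): course_id=2 -> matches Economics
  - enrollment 5 (Xander): course_id=6 -> matches Physics
  - enrollment 6 (Fiona): course_id=5 -> matches Algorithms
  - enrollment 7 (Yara): course_id=3 -> matches Biology
All 7 rows appear; 1 has NULL course.

SQL:
SELECT a.student, b.title AS course
FROM enrollments a
LEFT JOIN courses b ON a.course_id = b.id

Result:
student | course    
--------+-----------
Jack    | Algebra   
Eve     | NULL      
Leo     | Physics   
Dave    | Economics 
Xander  | Physics   
Fiona   | Algorithms
Yara    | Biology   


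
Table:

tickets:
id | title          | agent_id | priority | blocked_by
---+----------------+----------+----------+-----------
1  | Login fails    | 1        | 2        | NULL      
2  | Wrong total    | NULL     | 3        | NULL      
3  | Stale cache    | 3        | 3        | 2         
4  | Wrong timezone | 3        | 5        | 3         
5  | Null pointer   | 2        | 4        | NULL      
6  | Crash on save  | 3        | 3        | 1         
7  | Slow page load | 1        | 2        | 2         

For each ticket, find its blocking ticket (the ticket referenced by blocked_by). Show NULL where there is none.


This is a self-join: tickets is joined to a second copy of itself, matching each row's blocked_by to another row's id. Use LEFT JOIN so rows with blocked_by=NULL are kept.
  - ticket 1 (Login fails): blocked_by=NULL -> NULL
  - ticket 2 (Wrong total): blocked_by=NULL -> NULL
  - ticket 3 (Stale cache): blocked_by=2 -> Wrong total
  - ticket 4 (Wrong timezone): blocked_by=3 -> Stale cache
  - ticket 5 (Null pointer): blocked_by=NULL -> NULL
  - ticket 6 (Crash on save): blocked_by=1 -> Login fails
  - ticket 7 (Slow page load): blocked_by=2 -> Wrong total

SQL:
SELECT a.title AS item, b.title AS blocked_by
FROM tickets a
LEFT JOIN tickets b ON a.blocked_by = b.id

Result:
item           | blocked_by 
---------------+------------
Login fails    | NULL       
Wrong total    | NULL       
Stale cache    | Wrong total
Wrong timezone | Stale cache
Null pointer   | NULL       
Crash on save  | Login fails
Slow page load | Wrong total


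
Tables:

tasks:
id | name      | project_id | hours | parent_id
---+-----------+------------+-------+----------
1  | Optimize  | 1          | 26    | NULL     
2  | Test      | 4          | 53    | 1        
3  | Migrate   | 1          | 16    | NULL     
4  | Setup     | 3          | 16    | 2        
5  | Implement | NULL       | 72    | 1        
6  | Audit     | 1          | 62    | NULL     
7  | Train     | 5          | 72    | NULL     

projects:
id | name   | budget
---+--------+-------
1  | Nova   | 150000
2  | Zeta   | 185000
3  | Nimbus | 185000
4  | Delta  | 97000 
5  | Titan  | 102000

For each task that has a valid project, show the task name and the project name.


INNER JOIN keeps only tasks rows whose project_id matches an id in projects. Walk through each task:
  - task 1 (Optimize): project_id=1 -> matches Nova
  - task 2 (Test): project_id=4 -> matches Delta
  - task 3 (Migrate): project_id=1 -> matches Nova
  - task 4 (Setup): project_id=3 -> matches Nimbus
  - task 5 (Implement): project_id=NULL, no match -> dropped
  - task 6 (Audit): project_id=1 -> matches Nova
  - task 7 (Train): project_id=5 -> matches Titan
So 1 of 7 rows is dropped.

SQL:
SELECT a.name, b.name AS project
FROM tasks a
INNER JOIN projects b ON a.project_id = b.id

Result:
name     | project
---------+--------
Optimize | Nova   
Test     | Delta  
Migrate  | Nova   
Setup    | Nimbus 
Audit    | Nova   
Train    | Titan  


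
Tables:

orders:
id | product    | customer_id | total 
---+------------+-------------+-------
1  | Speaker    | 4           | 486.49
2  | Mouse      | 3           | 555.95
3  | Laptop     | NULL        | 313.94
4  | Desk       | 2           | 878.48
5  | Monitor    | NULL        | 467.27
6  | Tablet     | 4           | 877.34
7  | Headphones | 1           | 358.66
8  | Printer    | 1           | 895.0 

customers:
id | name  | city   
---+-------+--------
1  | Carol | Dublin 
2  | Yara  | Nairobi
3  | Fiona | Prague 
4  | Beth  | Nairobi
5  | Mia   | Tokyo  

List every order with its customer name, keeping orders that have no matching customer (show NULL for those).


LEFT JOIN keeps every row from orders (the left table); where customer_id has no match in customers, the customer columns become NULL. Walk through each order:
  - order 1 (Speaker): customer_id=4 -> matches Beth
  - order 2 (Mouse): customer_id=3 -> matches Fiona
  - order 3 (Laptop): customer_id=NULL, no match -> kept with NULL
  - order 4 (Desk): customer_id=2 -> matches Yara
  - order 5 (Monitor): customer_id=NULL, no match -> kept with NULL
  - order 6 (Tablet): customer_id=4 -> matches Beth
  - order 7 (Headphones): customer_id=1 -> matches Carol
  - order 8 (Printer): customer_id=1 -> matches Carol
All 8 rows appear; 2 have NULL customer.

SQL:
SELECT a.product, b.name AS customer
FROM orders a
LEFT JOIN customers b ON a.customer_id = b.id

Result:
product    | customer
-----------+---------
Speaker    | Beth    
Mouse      | Fiona   
Laptop     | NULL    
Desk       | Yara    
Monitor    | NULL    
Tablet     | Beth    
Headphones | Carol   
Printer    | Carol   


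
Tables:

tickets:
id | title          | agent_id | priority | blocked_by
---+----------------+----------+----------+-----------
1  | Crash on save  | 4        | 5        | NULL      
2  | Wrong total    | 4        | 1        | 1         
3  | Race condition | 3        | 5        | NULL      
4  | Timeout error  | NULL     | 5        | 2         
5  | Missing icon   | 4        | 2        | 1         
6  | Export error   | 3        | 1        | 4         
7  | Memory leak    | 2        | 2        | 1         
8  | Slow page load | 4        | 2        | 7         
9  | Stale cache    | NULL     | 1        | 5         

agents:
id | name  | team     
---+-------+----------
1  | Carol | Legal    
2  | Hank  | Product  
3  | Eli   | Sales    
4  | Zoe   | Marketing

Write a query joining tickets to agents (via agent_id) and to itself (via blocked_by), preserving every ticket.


Two LEFT JOINs from the same base table tickets: one to agents via agent_id, one to tickets itself via blocked_by. Both are LEFT so every ticket is preserved.
Match against agents:
  - ticket 1 (Crash on save): agent_id=4 -> matches Zoe
  - ticket 2 (Wrong total): agent_id=4 -> matches Zoe
  - ticket 3 (Race condition): agent_id=3 -> matches Eli
  - ticket 4 (Timeout error): agent_id=NULL, no match -> kept with NULL
  - ticket 5 (Missing icon): agent_id=4 -> matches Zoe
  - ticket 6 (Export error): agent_id=3 -> matches Eli
  - ticket 7 (Memory leak): agent_id=2 -> matches Hank
  - ticket 8 (Slow page load): agent_id=4 -> matches Zoe
  - ticket 9 (Stale cache): agent_id=NULL, no match -> kept with NULL
Match against tickets (self):
  - ticket 1 (Crash on save): blocked_by=NULL -> NULL
  - ticket 2 (Wrong total): blocked_by=1 -> Crash on save
  - ticket 3 (Race condition): blocked_by=NULL -> NULL
  - ticket 4 (Timeout error): blocked_by=2 -> Wrong total
  - ticket 5 (Missing icon): blocked_by=1 -> Crash on save
  - ticket 6 (Export error): blocked_by=4 -> Timeout error
  - ticket 7 (Memory leak): blocked_by=1 -> Crash on save
  - ticket 8 (Slow page load): blocked_by=7 -> Memory leak
  - ticket 9 (Stale cache): blocked_by=5 -> Missing icon

SQL:
SELECT a.title, b.name AS agent, c.title AS blocked_by
FROM tickets a
LEFT JOIN agents b ON a.agent_id = b.id
LEFT JOIN tickets c ON a.blocked_by = c.id

Result:
title          | agent | blocked_by   
---------------+-------+--------------
Crash on save  | Zoe   | NULL         
Wrong total    | Zoe   | Crash on save
Race condition | Eli   | NULL         
Timeout error  | NULL  | Wrong total  
Missing icon   | Zoe   | Crash on save
Export error   | Eli   | Timeout error
Memory leak    | Hank  | Crash on save
Slow page load | Zoe   | Memory leak  
Stale cache    | NULL  | Missing icon 


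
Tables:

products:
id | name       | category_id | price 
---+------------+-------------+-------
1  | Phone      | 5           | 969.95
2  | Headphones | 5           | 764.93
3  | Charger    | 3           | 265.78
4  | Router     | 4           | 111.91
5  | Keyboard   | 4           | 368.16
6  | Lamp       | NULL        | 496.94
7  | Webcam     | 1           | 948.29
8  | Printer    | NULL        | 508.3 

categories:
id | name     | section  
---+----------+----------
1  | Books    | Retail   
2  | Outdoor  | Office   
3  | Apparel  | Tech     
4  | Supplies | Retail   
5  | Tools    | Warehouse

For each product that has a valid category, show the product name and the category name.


INNER JOIN keeps only products rows whose category_id matches an id in categories. Walk through each product:
  - product 1 (Phone): category_id=5 -> matches Tools
  - product 2 (Headphones): category_id=5 -> matches Tools
  - product 3 (Charger): category_id=3 -> matches Apparel
  - product 4 (Router): category_id=4 -> matches Supplies
  - product 5 (Keyboard): category_id=4 -> matches Supplies
  - product 6 (Lamp): category_id=NULL, no match -> dropped
  - product 7 (Webcam): category_id=1 -> matches Books
  - product 8 (Printer): category_id=NULL, no match -> dropped
So 2 of 8 rows are dropped.

SQL:
SELECT a.name, b.name AS category
FROM products a
INNER JOIN categories b ON a.category_id = b.id

Result:
name       | category
-----------+---------
Phone      | Tools   
Headphones | Tools   
Charger    | Apparel 
Router     | Supplies
Keyboard   | Supplies
Webcam     | Books   


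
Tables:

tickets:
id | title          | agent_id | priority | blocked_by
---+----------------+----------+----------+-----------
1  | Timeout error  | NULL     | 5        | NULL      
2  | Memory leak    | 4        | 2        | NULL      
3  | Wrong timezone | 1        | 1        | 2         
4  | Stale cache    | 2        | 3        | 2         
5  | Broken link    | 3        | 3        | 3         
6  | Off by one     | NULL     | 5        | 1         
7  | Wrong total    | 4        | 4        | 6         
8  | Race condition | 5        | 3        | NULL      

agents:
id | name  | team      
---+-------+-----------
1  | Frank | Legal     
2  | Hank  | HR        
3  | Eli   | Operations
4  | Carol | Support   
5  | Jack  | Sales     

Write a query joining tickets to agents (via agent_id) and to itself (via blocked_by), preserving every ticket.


Two LEFT JOINs from the same base table tickets: one to agents via agent_id, one to tickets itself via blocked_by. Both are LEFT so every ticket is preserved.
Match against agents:
  - ticket 1 (Timeout error): agent_id=NULL, no match -> kept with NULL
  - ticket 2 (Memory leak): agent_id=4 -> matches Carol
  - ticket 3 (Wrong timezone): agent_id=1 -> matches Frank
  - ticket 4 (Stale cache): agent_id=2 -> matches Hank
  - ticket 5 (Broken link): agent_id=3 -> matches Eli
  - ticket 6 (Off by one): agent_id=NULL, no match -> kept with NULL
  - ticket 7 (Wrong total): agent_id=4 -> matches Carol
  - ticket 8 (Race condition): agent_id=5 -> matches Jack
Match against tickets (self):
  - ticket 1 (Timeout error): blocked_by=NULL -> NULL
  - ticket 2 (Memory leak): blocked_by=NULL -> NULL
  - ticket 3 (Wrong timezone): blocked_by=2 -> Memory leak
  - ticket 4 (Stale cache): blocked_by=2 -> Memory leak
  - ticket 5 (Broken link): blocked_by=3 -> Wrong timezone
  - ticket 6 (Off by one): blocked_by=1 -> Timeout error
  - ticket 7 (Wrong total): blocked_by=6 -> Off by one
  - ticket 8 (Race condition): blocked_by=NULL -> NULL

SQL:
SELECT a.title, b.name AS agent, c.title AS blocked_by
FROM tickets a
LEFT JOIN agents b ON a.agent_id = b.id
LEFT JOIN tickets c ON a.blocked_by = c.id

Result:
title          | agent | blocked_by    
---------------+-------+---------------
Timeout error  | NULL  | NULL          
Memory leak    | Carol | NULL          
Wrong timezone | Frank | Memory leak   
Stale cache    | Hank  | Memory leak   
Broken link    | Eli   | Wrong timezone
Off by one     | NULL  | Timeout error 
Wrong total    | Carol | Off by one    
Race condition | Jack  | NULL          


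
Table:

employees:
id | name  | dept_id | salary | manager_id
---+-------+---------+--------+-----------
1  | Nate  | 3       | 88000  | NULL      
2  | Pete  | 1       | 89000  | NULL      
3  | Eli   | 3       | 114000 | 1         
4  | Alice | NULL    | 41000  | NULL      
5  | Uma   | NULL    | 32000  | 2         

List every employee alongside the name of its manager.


This is a self-join: employees is joined to a second copy of itself, matching each row's manager_id to another row's id. Use LEFT JOIN so rows with manager_id=NULL are kept.
  - employee 1 (Nate): manager_id=NULL -> NULL
  - employee 2 (Pete): manager_id=NULL -> NULL
  - employee 3 (Eli): manager_id=1 -> Nate
  - employee 4 (Alice): manager_id=NULL -> NULL
  - employee 5 (Uma): manager_id=2 -> Pete

SQL:
SELECT a.name AS item, b.name AS manager
FROM employees a
LEFT JOIN employees b ON a.manager_id = b.id

Result:
item  | manager
------+--------
Nate  | NULL   
Pete  | NULL   
Eli   | Nate   
Alice | NULL   
Uma   | Pete   


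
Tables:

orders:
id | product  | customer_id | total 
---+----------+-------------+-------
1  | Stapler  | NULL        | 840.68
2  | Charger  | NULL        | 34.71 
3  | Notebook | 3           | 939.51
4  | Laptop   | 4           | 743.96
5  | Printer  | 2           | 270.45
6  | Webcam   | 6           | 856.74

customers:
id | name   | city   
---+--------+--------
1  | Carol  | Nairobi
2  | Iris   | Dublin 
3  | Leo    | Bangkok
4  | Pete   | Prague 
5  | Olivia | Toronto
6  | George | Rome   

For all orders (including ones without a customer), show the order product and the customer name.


LEFT JOIN keeps every row from orders (the left table); where customer_id has no match in customers, the customer columns become NULL. Walk through each order:
  - order 1 (Stapler): customer_id=NULL, no match -> kept with NULL
  - order 2 (Charger): customer_id=NULL, no match -> kept with NULL
  - order 3 (Notebook): customer_id=3 -> matches Leo
  - order 4 (Laptop): customer_id=4 -> matches Pete
  - order 5 (Printer): customer_id=2 -> matches Iris
  - order 6 (Webcam): customer_id=6 -> matches George
All 6 rows appear; 2 have NULL customer.

SQL:
SELECT a.product, b.name AS customer
FROM orders a
LEFT JOIN customers b ON a.customer_id = b.id

Result:
product  | customer
---------+---------
Stapler  | NULL    
Charger  | NULL    
Notebook | Leo     
Laptop   | Pete    
Printer  | Iris    
Webcam   | George  


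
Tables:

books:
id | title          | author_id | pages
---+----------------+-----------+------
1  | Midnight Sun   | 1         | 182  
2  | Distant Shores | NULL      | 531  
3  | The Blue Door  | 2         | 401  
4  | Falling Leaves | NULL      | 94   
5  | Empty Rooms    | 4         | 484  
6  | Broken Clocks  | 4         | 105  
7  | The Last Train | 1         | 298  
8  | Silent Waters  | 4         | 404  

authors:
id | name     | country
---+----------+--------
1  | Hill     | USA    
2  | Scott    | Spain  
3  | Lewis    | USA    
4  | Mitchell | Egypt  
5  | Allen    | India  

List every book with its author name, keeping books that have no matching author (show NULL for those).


LEFT JOIN keeps every row from books (the left table); where author_id has no match in authors, the author columns become NULL. Walk through each book:
  - book 1 (Midnight Sun): author_id=1 -> matches Hill
  - book 2 (Distant Shores): author_id=NULL, no match -> kept with NULL
  - book 3 (The Blue Door): author_id=2 -> matches Scott
  - book 4 (Falling Leaves): author_id=NULL, no match -> kept with NULL
  - book 5 (Empty Rooms): author_id=4 -> matches Mitchell
  - book 6 (Broken Clocks): author_id=4 -> matches Mitchell
  - book 7 (The Last Train): author_id=1 -> matches Hill
  - book 8 (Silent Waters): author_id=4 -> matches Mitchell
All 8 rows appear; 2 have NULL author.

SQL:
SELECT a.title, b.name AS author
FROM books a
LEFT JOIN authors b ON a.author_id = b.id

Result:
title          | author  
---------------+---------
Midnight Sun   | Hill    
Distant Shores | NULL    
The Blue Door  | Scott   
Falling Leaves | NULL    
Empty Rooms    | Mitchell
Broken Clocks  | Mitchell
The Last Train | Hill    
Silent Waters  | Mitchell


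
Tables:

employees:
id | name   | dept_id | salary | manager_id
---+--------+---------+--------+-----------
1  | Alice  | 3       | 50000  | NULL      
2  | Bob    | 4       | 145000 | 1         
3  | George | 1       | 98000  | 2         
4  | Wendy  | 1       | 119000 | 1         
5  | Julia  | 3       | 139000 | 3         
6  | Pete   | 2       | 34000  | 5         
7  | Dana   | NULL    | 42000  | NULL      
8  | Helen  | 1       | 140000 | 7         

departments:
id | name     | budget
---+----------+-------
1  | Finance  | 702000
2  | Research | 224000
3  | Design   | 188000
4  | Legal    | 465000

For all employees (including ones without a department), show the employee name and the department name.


LEFT JOIN keeps every row from employees (the left table); where dept_id has no match in departments, the department columns become NULL. Walk through each employee:
  - employee 1 (Alice): dept_id=3 -> matches Design
  - employee 2 (Bob): dept_id=4 -> matches Legal
  - employee 3 (George): dept_id=1 -> matches Finance
  - employee 4 (Wendy): dept_id=1 -> matches Finance
  - employee 5 (Julia): dept_id=3 -> matches Design
  - employee 6 (Pete): dept_id=2 -> matches Research
  - employee 7 (Dana): dept_id=NULL, no match -> kept with NULL
  - employee 8 (Helen): dept_id=1 -> matches Finance
All 8 rows appear; 1 has NULL department.

SQL:
SELECT a.name, b.name AS department
FROM employees a
LEFT JOIN departments b ON a.dept_id = b.id

Result:
name   | department
-------+-----------
Alice  | Design    
Bob    | Legal     
George | Finance   
Wendy  | Finance   
Julia  | Design    
Pete   | Research  
Dana   | NULL      
Helen  | Finance   


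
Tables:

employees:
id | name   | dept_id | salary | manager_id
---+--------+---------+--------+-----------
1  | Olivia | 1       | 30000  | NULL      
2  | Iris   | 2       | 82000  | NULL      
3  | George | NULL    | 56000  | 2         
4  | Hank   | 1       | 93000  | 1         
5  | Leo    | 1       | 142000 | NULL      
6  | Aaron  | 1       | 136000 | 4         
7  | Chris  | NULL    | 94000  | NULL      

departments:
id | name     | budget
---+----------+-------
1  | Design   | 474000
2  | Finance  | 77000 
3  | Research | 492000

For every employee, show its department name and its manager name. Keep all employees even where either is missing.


Two LEFT JOINs from the same base table employees: one to departments via dept_id, one to employees itself via manager_id. Both are LEFT so every employee is preserved.
Match against departments:
  - employee 1 (Olivia): dept_id=1 -> matches Design
  - employee 2 (Iris): dept_id=2 -> matches Finance
  - employee 3 (George): dept_id=NULL, no match -> kept with NULL
  - employee 4 (Hank): dept_id=1 -> matches Design
  - employee 5 (Leo): dept_id=1 -> matches Design
  - employee 6 (Aaron): dept_id=1 -> matches Design
  - employee 7 (Chris): dept_id=NULL, no match -> kept with NULL
Match against employees (self):
  - employee 1 (Olivia): manager_id=NULL -> NULL
  - employee 2 (Iris): manager_id=NULL -> NULL
  - employee 3 (George): manager_id=2 -> Iris
  - employee 4 (Hank): manager_id=1 -> Olivia
  - employee 5 (Leo): manager_id=NULL -> NULL
  - employee 6 (Aaron): manager_id=4 -> Hank
  - employee 7 (Chris): manager_id=NULL -> NULL

SQL:
SELECT a.name, b.name AS department, c.name AS manager
FROM employees a
LEFT JOIN departments b ON a.dept_id = b.id
LEFT JOIN employees c ON a.manager_id = c.id

Result:
name   | department | manager
-------+------------+--------
Olivia | Design     | NULL   
Iris   | Finance    | NULL   
George | NULL       | Iris   
Hank   | Design     | Olivia 
Leo    | Design     | NULL   
Aaron  | Design     | Hank   
Chris  | NULL       | NULL   


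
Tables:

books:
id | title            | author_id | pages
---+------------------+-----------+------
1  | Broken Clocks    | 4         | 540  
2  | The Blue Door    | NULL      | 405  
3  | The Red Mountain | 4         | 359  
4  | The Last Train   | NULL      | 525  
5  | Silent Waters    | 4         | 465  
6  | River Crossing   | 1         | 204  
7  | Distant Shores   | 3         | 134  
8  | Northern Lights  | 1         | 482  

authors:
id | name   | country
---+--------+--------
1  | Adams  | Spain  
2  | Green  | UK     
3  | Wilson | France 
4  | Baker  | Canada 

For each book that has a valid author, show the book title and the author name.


INNER JOIN keeps only books rows whose author_id matches an id in authors. Walk through each book:
  - book 1 (Broken Clocks): author_id=4 -> matches Baker
  - book 2 (The Blue Door): author_id=NULL, no match -> dropped
  - book 3 (The Red Mountain): author_id=4 -> matches Baker
  - book 4 (The Last Train): author_id=NULL, no match -> dropped
  - book 5 (Silent Waters): author_id=4 -> matches Baker
  - book 6 (River Crossing): author_id=1 -> matches Adams
  - book 7 (Distant Shores): author_id=3 -> matches Wilson
  - book 8 (Northern Lights): author_id=1 -> matches Adams
So 2 of 8 rows are dropped.

SQL:
SELECT a.title, b.name AS author
FROM books a
INNER JOIN authors b ON a.author_id = b.id

Result:
title            | author
-----------------+-------
Broken Clocks    | Baker 
The Red Mountain | Baker 
Silent Waters    | Baker 
River Crossing   | Adams 
Distant Shores   | Wilson
Northern Lights  | Adams 


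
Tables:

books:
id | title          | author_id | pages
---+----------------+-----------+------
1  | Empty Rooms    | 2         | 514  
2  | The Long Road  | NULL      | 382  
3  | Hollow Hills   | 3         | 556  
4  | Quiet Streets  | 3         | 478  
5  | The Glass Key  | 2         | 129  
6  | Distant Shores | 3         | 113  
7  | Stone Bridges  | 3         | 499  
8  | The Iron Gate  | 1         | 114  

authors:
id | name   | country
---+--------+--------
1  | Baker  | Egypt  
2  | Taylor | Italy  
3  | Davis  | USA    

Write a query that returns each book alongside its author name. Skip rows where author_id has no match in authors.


INNER JOIN keeps only books rows whose author_id matches an id in authors. Walk through each book:
  - book 1 (Empty Rooms): author_id=2 -> matches Taylor
  - book 2 (The Long Road): author_id=NULL, no match -> dropped
  - book 3 (Hollow Hills): author_id=3 -> matches Davis
  - book 4 (Quiet Streets): author_id=3 -> matches Davis
  - book 5 (The Glass Key): author_id=2 -> matches Taylor
  - book 6 (Distant Shores): author_id=3 -> matches Davis
  - book 7 (Stone Bridges): author_id=3 -> matches Davis
  - book 8 (The Iron Gate): author_id=1 -> matches Baker
So 1 of 8 rows is dropped.

SQL:
SELECT a.title, b.name AS author
FROM books a
INNER JOIN authors b ON a.author_id = b.id

Result:
title          | author
---------------+-------
Empty Rooms    | Taylor
Hollow Hills   | Davis 
Quiet Streets  | Davis 
The Glass Key  | Taylor
Distant Shores | Davis 
Stone Bridges  | Davis 
The Iron Gate  | Baker 


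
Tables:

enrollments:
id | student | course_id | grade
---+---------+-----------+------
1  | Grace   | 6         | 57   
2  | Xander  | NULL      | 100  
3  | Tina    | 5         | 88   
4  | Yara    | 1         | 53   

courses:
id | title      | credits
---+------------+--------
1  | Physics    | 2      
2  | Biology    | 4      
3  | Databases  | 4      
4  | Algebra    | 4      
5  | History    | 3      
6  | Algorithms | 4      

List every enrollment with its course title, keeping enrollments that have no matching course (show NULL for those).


LEFT JOIN keeps every row from enrollments (the left table); where course_id has no match in courses, the course columns become NULL. Walk through each enrollment:
  - enrollment 1 (Grace): course_id=6 -> matches Algorithms
  - enrollment 2 (Xander): course_id=NULL, no match -> kept with NULL
  - enrollment 3 (Tina): course_id=5 -> matches History
  - enrollment 4 (Yara): course_id=1 -> matches Physics
All 4 rows appear; 1 has NULL course.

SQL:
SELECT a.student, b.title AS course
FROM enrollments a
LEFT JOIN courses b ON a.course_id = b.id

Result:
student | course    
--------+-----------
Grace   | Algorithms
Xander  | NULL      
Tina    | History   
Yara    | Physics   


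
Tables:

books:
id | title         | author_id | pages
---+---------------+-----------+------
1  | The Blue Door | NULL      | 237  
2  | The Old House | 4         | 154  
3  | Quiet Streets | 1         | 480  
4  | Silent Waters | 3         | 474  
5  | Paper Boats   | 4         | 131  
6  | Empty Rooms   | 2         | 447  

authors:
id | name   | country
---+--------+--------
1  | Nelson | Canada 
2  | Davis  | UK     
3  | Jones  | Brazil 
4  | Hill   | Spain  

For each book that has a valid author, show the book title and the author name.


INNER JOIN keeps only books rows whose author_id matches an id in authors. Walk through each book:
  - book 1 (The Blue Door): author_id=NULL, no match -> dropped
  - book 2 (The Old House): author_id=4 -> matches Hill
  - book 3 (Quiet Streets): author_id=1 -> matches Nelson
  - book 4 (Silent Waters): author_id=3 -> matches Jones
  - book 5 (Paper Boats): author_id=4 -> matches Hill
  - book 6 (Empty Rooms): author_id=2 -> matches Davis
So 1 of 6 rows is dropped.

SQL:
SELECT a.title, b.name AS author
FROM books a
INNER JOIN authors b ON a.author_id = b.id

Result:
title         | author
--------------+-------
The Old House | Hill  
Quiet Streets | Nelson
Silent Waters | Jones 
Paper Boats   | Hill  
Empty Rooms   | Davis 


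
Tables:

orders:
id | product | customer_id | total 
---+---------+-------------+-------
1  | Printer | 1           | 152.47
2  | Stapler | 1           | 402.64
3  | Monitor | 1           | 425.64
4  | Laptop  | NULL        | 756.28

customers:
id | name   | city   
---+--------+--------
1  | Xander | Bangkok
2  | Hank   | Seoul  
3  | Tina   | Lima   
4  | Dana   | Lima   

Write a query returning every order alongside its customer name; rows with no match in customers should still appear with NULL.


LEFT JOIN keeps every row from orders (the left table); where customer_id has no match in customers, the customer columns become NULL. Walk through each order:
  - order 1 (Printer): customer_id=1 -> matches Xander
  - order 2 (Stapler): customer_id=1 -> matches Xander
  - order 3 (Monitor): customer_id=1 -> matches Xander
  - order 4 (Laptop): customer_id=NULL, no match -> kept with NULL
All 4 rows appear; 1 has NULL customer.

SQL:
SELECT a.product, b.name AS customer
FROM orders a
LEFT JOIN customers b ON a.customer_id = b.id

Result:
product | customer
--------+---------
Printer | Xander  
Stapler | Xander  
Monitor | Xander  
Laptop  | NULL    


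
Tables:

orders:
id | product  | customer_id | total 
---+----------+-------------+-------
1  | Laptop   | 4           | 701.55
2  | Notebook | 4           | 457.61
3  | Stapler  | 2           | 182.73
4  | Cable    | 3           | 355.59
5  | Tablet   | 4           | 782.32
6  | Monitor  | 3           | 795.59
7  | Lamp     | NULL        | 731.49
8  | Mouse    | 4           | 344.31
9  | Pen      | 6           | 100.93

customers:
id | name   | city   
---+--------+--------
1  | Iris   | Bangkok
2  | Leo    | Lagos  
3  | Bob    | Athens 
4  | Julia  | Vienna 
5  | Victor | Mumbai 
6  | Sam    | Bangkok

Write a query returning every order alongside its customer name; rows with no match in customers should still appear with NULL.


LEFT JOIN keeps every row from orders (the left table); where customer_id has no match in customers, the customer columns become NULL. Walk through each order:
  - order 1 (Laptop): customer_id=4 -> matches Julia
  - order 2 (Notebook): customer_id=4 -> matches Julia
  - order 3 (Stapler): customer_id=2 -> matches Leo
  - order 4 (Cable): customer_id=3 -> matches Bob
  - order 5 (Tablet): customer_id=4 -> matches Julia
  - order 6 (Monitor): customer_id=3 -> matches Bob
  - order 7 (Lamp): customer_id=NULL, no match -> kept with NULL
  - order 8 (Mouse): customer_id=4 -> matches Julia
  - order 9 (Pen): customer_id=6 -> matches Sam
All 9 rows appear; 1 has NULL customer.

SQL:
SELECT a.product, b.name AS customer
FROM orders a
LEFT JOIN customers b ON a.customer_id = b.id

Result:
product  | customer
---------+---------
Laptop   | Julia   
Notebook | Julia   
Stapler  | Leo     
Cable    | Bob     
Tablet   | Julia   
Monitor  | Bob     
Lamp     | NULL    
Mouse    | Julia   
Pen      | Sam     


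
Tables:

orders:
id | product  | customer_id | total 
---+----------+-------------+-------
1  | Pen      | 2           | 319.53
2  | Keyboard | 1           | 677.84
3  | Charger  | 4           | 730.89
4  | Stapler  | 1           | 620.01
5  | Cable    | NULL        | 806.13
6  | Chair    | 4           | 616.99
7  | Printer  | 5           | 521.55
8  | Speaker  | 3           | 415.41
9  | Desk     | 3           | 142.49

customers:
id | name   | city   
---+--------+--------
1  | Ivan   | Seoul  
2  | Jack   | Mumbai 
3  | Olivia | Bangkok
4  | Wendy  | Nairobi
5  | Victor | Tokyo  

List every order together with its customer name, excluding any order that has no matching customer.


INNER JOIN keeps only orders rows whose customer_id matches an id in customers. Walk through each order:
  - order 1 (Pen): customer_id=2 -> matches Jack
  - order 2 (Keyboard): customer_id=1 -> matches Ivan
  - order 3 (Charger): customer_id=4 -> matches Wendy
  - order 4 (Stapler): customer_id=1 -> matches Ivan
  - order 5 (Cable): customer_id=NULL, no match -> dropped
  - order 6 (Chair): customer_id=4 -> matches Wendy
  - order 7 (Printer): customer_id=5 -> matches Victor
  - order 8 (Speaker): customer_id=3 -> matches Olivia
  - order 9 (Desk): customer_id=3 -> matches Olivia
So 1 of 9 rows is dropped.

SQL:
SELECT a.product, b.name AS customer
FROM orders a
INNER JOIN customers b ON a.customer_id = b.id

Result:
product  | customer
---------+---------
Pen      | Jack    
Keyboard | Ivan    
Charger  | Wendy   
Stapler  | Ivan    
Chair    | Wendy   
Printer  | Victor  
Speaker  | Olivia  
Desk     | Olivia  


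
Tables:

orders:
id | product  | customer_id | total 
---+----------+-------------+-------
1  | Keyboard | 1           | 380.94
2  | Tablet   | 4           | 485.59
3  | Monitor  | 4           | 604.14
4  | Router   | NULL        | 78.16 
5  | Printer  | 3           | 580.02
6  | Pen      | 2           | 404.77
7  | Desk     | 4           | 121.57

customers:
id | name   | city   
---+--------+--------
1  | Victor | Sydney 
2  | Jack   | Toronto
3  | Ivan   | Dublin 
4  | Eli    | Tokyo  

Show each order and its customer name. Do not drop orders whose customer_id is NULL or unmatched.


LEFT JOIN keeps every row from orders (the left table); where customer_id has no match in customers, the customer columns become NULL. Walk through each order:
  - order 1 (Keyboard): customer_id=1 -> matches Victor
  - order 2 (Tablet): customer_id=4 -> matches Eli
  - order 3 (Monitor): customer_id=4 -> matches Eli
  - order 4 (Router): customer_id=NULL, no match -> kept with NULL
  - order 5 (Printer): customer_id=3 -> matches Ivan
  - order 6 (Pen): customer_id=2 -> matches Jack
  - order 7 (Desk): customer_id=4 -> matches Eli
All 7 rows appear; 1 has NULL customer.

SQL:
SELECT a.product, b.name AS customer
FROM orders a
LEFT JOIN customers b ON a.customer_id = b.id

Result:
product  | customer
---------+---------
Keyboard | Victor  
Tablet   | Eli     
Monitor  | Eli     
Router   | NULL    
Printer  | Ivan    
Pen      | Jack    
Desk     | Eli     


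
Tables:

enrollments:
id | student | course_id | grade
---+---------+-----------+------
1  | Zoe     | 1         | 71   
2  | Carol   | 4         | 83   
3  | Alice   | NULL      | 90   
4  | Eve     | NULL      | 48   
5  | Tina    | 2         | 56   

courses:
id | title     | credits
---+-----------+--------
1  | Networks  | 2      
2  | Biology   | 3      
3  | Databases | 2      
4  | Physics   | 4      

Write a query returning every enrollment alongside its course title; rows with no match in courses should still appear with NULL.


LEFT JOIN keeps every row from enrollments (the left table); where course_id has no match in courses, the course columns become NULL. Walk through each enrollment:
  - enrollment 1 (Zoe): course_id=1 -> matches Networks
  - enrollment 2 (Carol): course_id=4 -> matches Physics
  - enrollment 3 (Alice): course_id=NULL, no match -> kept with NULL
  - enrollment 4 (Eve): course_id=NULL, no match -> kept with NULL
  - enrollment 5 (Tina): course_id=2 -> matches Biology
All 5 rows appear; 2 have NULL course.

SQL:
SELECT a.student, b.title AS course
FROM enrollments a
LEFT JOIN courses b ON a.course_id = b.id

Result:
student | course  
--------+---------
Zoe     | Networks
Carol   | Physics 
Alice   | NULL    
Eve     | NULL    
Tina    | Biology 


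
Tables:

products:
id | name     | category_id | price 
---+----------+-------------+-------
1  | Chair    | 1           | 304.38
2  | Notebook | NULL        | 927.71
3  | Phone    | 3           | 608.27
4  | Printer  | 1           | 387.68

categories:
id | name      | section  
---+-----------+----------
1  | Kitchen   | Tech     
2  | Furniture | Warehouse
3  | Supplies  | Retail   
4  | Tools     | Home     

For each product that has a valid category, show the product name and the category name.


INNER JOIN keeps only products rows whose category_id matches an id in categories. Walk through each product:
  - product 1 (Chair): category_id=1 -> matches Kitchen
  - product 2 (Notebook): category_id=NULL, no match -> dropped
  - product 3 (Phone): category_id=3 -> matches Supplies
  - product 4 (Printer): category_id=1 -> matches Kitchen
So 1 of 4 rows is dropped.

SQL:
SELECT a.name, b.name AS category
FROM products a
INNER JOIN categories b ON a.category_id = b.id

Result:
name    | category
--------+---------
Chair   | Kitchen 
Phone   | Supplies
Printer | Kitchen 


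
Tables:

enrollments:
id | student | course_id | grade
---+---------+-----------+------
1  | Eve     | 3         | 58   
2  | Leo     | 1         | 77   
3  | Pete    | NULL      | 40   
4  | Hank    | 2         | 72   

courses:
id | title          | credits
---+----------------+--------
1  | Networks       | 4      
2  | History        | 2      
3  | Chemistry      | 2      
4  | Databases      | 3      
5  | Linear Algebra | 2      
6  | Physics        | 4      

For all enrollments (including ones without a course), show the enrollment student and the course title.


LEFT JOIN keeps every row from enrollments (the left table); where course_id has no match in courses, the course columns become NULL. Walk through each enrollment:
  - enrollment 1 (Eve): course_id=3 -> matches Chemistry
  - enrollment 2 (Leo): course_id=1 -> matches Networks
  - enrollment 3 (Pete): course_id=NULL, no match -> kept with NULL
  - enrollment 4 (Hank): course_id=2 -> matches History
All 4 rows appear; 1 has NULL course.

SQL:
SELECT a.student, b.title AS course
FROM enrollments a
LEFT JOIN courses b ON a.course_id = b.id

Result:
student | course   
--------+----------
Eve     | Chemistry
Leo     | Networks 
Pete    | NULL     
Hank    | History  


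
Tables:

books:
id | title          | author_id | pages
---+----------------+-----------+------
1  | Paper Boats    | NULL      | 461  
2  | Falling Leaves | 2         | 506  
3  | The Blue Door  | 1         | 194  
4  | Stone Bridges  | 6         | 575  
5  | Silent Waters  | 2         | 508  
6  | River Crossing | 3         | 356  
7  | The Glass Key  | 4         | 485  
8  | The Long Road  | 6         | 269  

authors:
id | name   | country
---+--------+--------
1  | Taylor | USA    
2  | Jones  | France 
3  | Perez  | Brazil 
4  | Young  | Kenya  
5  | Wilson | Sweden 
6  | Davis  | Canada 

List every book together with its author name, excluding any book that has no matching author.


INNER JOIN keeps only books rows whose author_id matches an id in authors. Walk through each book:
  - book 1 (Paper Boats): author_id=NULL, no match -> dropped
  - book 2 (Falling Leaves): author_id=2 -> matches Jones
  - book 3 (The Blue Door): author_id=1 -> matches Taylor
  - book 4 (Stone Bridges): author_id=6 -> matches Davis
  - book 5 (Silent Waters): author_id=2 -> matches Jones
  - book 6 (River Crossing): author_id=3 -> matches Perez
  - book 7 (The Glass Key): author_id=4 -> matches Young
  - book 8 (The Long Road): author_id=6 -> matches Davis
So 1 of 8 rows is dropped.

SQL:
SELECT a.title, b.name AS author
FROM books a
INNER JOIN authors b ON a.author_id = b.id

Result:
title          | author
---------------+-------
Falling Leaves | Jones 
The Blue Door  | Taylor
Stone Bridges  | Davis 
Silent Waters  | Jones 
River Crossing | Perez 
The Glass Key  | Young 
The Long Road  | Davis 
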